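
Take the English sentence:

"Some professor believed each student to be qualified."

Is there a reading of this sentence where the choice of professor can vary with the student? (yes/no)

Yes

The paraphrase describes the scope ordering *each student* > *some professor*.
*each student* is the subject of an ECM infinitive — the infinitival complement of an ECM verb is not a scope island, so *each student* can raise into the matrix clause.
Clause-internal QR can adjoin the lower DP above the subject, yielding the inverse reading.
Both orderings are possible: *some professor* > *each student* and *each student* > *some professor*.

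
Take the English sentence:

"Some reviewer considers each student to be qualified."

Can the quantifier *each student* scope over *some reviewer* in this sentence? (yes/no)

*each student* is an ECM subject; ECM complements are not islands, and the embedded quantifier may take matrix scope.
Since no island is crossed, the inverse ordering is licensed alongside surface scope.
So *each student* > *some reviewer* is among the available readings.

Yes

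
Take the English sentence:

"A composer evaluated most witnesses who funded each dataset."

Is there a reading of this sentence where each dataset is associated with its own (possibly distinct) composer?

No

The described interpretation is the *each dataset* > *a composer* scoping.
*each dataset* is embedded in the relative clause *who funded each dataset* modifying *most witnesses*.
Quantifiers inside a relative clause are trapped there; the RC boundary blocks QR.
There is no licit LF on which *each dataset* c-commands *a composer*.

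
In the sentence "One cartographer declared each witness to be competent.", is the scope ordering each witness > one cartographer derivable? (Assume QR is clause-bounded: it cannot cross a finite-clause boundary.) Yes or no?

*each witness* is an ECM subject; ECM complements are not islands, and the embedded quantifier may take matrix scope.
Since no island is crossed, the inverse ordering is licensed alongside surface scope.

Yes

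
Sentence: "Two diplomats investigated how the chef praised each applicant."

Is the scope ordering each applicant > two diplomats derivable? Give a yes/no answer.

No

*each applicant* sits inside the embedded question *how the chef praised each applicant*.
Embedded questions are wh-islands: a quantifier inside an indirect question cannot QR into the matrix clause.
Hence only narrow scope for *each applicant* (under *two diplomats*) survives.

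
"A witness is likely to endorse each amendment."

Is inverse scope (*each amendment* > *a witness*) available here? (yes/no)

*each amendment* is the object of the infinitival complement of a raising predicate; raising infinitives are transparent for QR, so the two DPs are in effect clausemates.
Clause-internal QR can adjoin the lower DP above the subject, yielding the inverse reading.

Yes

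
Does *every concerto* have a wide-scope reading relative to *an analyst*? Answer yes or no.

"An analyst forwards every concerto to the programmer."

Both DPs are arguments of the same predicate; there is no clause or island boundary between them.
Clause-internal QR can adjoin the lower DP above the subject, yielding the inverse reading.
Both orderings are possible: *an analyst* > *every concerto* and *every concerto* > *an analyst*.

Yes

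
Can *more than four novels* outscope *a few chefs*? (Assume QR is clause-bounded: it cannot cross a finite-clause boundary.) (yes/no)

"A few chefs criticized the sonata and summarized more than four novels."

The DP *more than four novels* is contained in one conjunct of the coordinate structure (*summarized more than four novels*).
QR out of a conjunct would have to apply non-ATB, which the CSC forbids.
So the wide-scope reading for *more than four novels* is blocked.

No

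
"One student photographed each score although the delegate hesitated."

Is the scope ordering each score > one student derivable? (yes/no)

Neither queried DP is inside the adjunct, so the adjunct-island constraint does not apply.
No island intervenes, so both surface and inverse scope are derivable.

Yes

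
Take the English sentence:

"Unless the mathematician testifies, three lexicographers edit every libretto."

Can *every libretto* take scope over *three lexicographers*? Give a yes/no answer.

Although there is an adjunct clause, *every libretto* is in the main clause, not inside the adjunct.
Clause-internal QR can adjoin the lower DP above the subject, yielding the inverse reading.

Yes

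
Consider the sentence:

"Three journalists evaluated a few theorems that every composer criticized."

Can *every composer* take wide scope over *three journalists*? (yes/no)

Structurally, *every composer* is inside the relative clause *that every composer criticized* modifying *a few theorems*.
QR out of a relative clause is ruled out by the relative-clause island constraint.
So *every composer* cannot raise to a position above *three journalists*.

No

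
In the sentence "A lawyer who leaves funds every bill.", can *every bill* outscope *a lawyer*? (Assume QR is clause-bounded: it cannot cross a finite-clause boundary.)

Although the sentence contains a relative clause (*who leaves*), *every bill* is outside it, in the matrix VP.
Since no island is crossed, the inverse ordering is licensed alongside surface scope.

Yes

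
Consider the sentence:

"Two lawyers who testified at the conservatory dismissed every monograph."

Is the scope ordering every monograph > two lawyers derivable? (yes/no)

*every monograph* sits in the matrix clause, not in the relative clause on *two lawyers*.
Clause-internal QR can adjoin the lower DP above the subject, yielding the inverse reading.
So *every monograph* > *two lawyers* is among the available readings.

Yes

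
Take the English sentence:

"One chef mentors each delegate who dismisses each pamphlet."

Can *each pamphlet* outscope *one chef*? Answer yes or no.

*each pamphlet* is embedded in the relative clause *who dismisses each pamphlet* modifying *each delegate*.
A relative clause is a scope island — quantifier raising cannot cross its boundary.
Hence only narrow scope for *each pamphlet* (under *one chef*) survives.

No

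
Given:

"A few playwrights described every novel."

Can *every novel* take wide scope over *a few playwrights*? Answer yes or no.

*every novel* and *a few playwrights* are in the same minimal clause.
Clause-internal QR can adjoin the lower DP above the subject, yielding the inverse reading.

Yes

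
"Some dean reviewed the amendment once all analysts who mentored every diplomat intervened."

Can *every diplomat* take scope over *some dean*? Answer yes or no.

No

The DP *every diplomat* is contained in the relative clause *who mentored every diplomat*, which is itself inside the adjunct *once all analysts who mentored every diplomat intervened*.
The quantifier would have to escape first the RC and then the adjunct — two independent island violations.
*every diplomat* is confined to the island and cannot take scope over *some dean*.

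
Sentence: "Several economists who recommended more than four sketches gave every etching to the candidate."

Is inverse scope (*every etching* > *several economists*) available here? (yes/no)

Yes

*every etching* is a matrix argument; only *several economists* is modified by the relative clause *who recommended more than four sketches*, so the RC island is irrelevant to the target quantifier.
With no island boundary between them, the object can take inverse scope over the subject via ordinary QR within the clause.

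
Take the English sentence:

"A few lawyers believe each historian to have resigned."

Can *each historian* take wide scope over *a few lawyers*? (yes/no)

Yes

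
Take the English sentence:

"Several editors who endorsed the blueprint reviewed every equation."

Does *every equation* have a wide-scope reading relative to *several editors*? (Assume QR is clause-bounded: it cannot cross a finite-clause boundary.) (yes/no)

Yes

The RC *who endorsed the blueprint* is an island, but *every equation* is not inside it — it is the matrix object, a clausemate of *several editors*.
No island intervenes, so both surface and inverse scope are derivable.
The sentence is scopally ambiguous between *several editors* > *every equation* and *every equation* > *several editors*.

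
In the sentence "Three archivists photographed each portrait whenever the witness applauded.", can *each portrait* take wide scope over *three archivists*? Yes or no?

Neither queried DP is inside the adjunct, so the adjunct-island constraint does not apply.
QR within a single clause is free, so the lower quantifier may take scope over the higher one.
So *each portrait* > *three archivists* is among the available readings.

Yes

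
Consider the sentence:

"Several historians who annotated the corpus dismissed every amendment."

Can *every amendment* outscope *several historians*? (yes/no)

The RC *who annotated the corpus* is an island, but *every amendment* is not inside it — it is the matrix object, a clausemate of *several historians*.
Since no island is crossed, the inverse ordering is licensed alongside surface scope.
So *every amendment* > *several historians* is among the available readings.

Yes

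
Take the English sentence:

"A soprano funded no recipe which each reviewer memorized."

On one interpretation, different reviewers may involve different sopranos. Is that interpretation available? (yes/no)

No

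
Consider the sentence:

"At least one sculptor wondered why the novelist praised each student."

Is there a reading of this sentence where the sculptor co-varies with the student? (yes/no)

No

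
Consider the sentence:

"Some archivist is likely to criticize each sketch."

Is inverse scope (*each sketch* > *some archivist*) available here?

*each sketch* is inside a raising infinitive, which is transparent to QR (no CP barrier), so it behaves as a matrix argument.
Ordinary QR to a clause-peripheral position gives the wide-scope LF for the lower DP.
The sentence is scopally ambiguous between *some archivist* > *each sketch* and *each sketch* > *some archivist*.

Yes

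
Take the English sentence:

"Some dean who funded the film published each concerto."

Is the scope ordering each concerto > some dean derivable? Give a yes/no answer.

*each concerto* sits in the matrix clause, not in the relative clause on *some dean*.
With no island boundary between them, the object can take inverse scope over the subject via ordinary QR within the clause.
The sentence is scopally ambiguous between *some dean* > *each concerto* and *each concerto* > *some dean*.

Yes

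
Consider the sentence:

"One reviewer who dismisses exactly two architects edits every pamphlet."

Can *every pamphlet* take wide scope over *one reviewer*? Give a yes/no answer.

The RC *who dismisses exactly two architects* is an island, but *every pamphlet* is not inside it — it is the matrix object, a clausemate of *one reviewer*.
Since no island is crossed, the inverse ordering is licensed alongside surface scope.

Yes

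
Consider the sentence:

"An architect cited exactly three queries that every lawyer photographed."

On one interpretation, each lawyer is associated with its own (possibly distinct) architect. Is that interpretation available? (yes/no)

No

The described interpretation is the *every lawyer* > *an architect* scoping.
*every lawyer* sits inside the relative clause *that every lawyer photographed* modifying *exactly three queries*.
The relative clause forms an island for QR, so the quantifier is confined to the head noun's restrictor.
*every lawyer* is confined to the island and cannot take scope over *an architect*.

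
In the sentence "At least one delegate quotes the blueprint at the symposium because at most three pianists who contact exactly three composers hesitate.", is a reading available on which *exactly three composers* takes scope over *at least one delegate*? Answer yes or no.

The DP *exactly three composers* is contained in the relative clause *who contact exactly three composers*, which is itself inside the adjunct *because at most three pianists who contact exactly three composers hesitate*.
Two island boundaries intervene — the relative clause and the adjunct. Either alone would block QR.
There is no licit LF on which *exactly three composers* c-commands *at least one delegate*.

No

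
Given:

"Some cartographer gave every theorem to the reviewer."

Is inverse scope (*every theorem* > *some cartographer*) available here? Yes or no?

*every theorem* is the matrix object and *some cartographer* the matrix subject; the two are clausemates.
No island intervenes, so both surface and inverse scope are derivable.

Yes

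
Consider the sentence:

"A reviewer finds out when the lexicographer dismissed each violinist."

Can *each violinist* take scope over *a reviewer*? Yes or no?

The DP *each violinist* is contained in the embedded question *when the lexicographer dismissed each violinist*.
Embedded questions are wh-islands: a quantifier inside an indirect question cannot QR into the matrix clause.
Hence only narrow scope for *each violinist* (under *a reviewer*) survives.

No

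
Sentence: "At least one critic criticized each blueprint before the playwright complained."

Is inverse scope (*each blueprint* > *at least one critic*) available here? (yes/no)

Yes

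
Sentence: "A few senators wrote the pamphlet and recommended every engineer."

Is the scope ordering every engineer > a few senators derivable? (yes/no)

*every engineer* sits inside one conjunct of the coordinate structure (*recommended every engineer*).
Asymmetric QR out of one conjunct violates the Coordinate Structure Constraint.
So the wide-scope reading for *every engineer* is blocked.

No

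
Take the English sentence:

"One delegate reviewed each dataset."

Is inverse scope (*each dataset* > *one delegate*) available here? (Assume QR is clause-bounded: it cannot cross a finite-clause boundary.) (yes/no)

Yes

*each dataset* is the matrix object and *one delegate* the matrix subject; the two are clausemates.
With no island boundary between them, the object can take inverse scope over the subject via ordinary QR within the clause.
The sentence is scopally ambiguous between *one delegate* > *each dataset* and *each dataset* > *one delegate*.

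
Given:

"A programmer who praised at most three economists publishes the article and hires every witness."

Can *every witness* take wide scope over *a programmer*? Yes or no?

The target quantifier *every witness* is part of one conjunct of the coordinate structure (*hires every witness*).
Asymmetric QR out of one conjunct violates the Coordinate Structure Constraint.
So the wide-scope reading for *every witness* is blocked.

No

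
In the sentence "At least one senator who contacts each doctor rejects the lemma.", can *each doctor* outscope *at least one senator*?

*each doctor* occurs within the relative clause *who contacts each doctor*.
A relative clause is a scope island — quantifier raising cannot cross its boundary.
So the wide-scope reading for *each doctor* is blocked.

No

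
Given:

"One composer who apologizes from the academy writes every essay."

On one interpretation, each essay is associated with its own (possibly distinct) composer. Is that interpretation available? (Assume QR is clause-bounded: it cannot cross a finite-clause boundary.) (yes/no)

Yes

This is the *every essay* > *one composer* reading.
Although the sentence contains a relative clause (*who apologizes from the academy*), *every essay* is outside it, in the matrix VP.
Clause-internal QR can adjoin the lower DP above the subject, yielding the inverse reading.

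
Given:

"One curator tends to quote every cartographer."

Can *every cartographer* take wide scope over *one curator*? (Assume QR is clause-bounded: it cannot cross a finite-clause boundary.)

Yes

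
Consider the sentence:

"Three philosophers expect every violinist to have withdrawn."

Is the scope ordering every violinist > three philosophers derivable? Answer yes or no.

*every violinist* is the subject of an ECM infinitive — the infinitival complement of an ECM verb is not a scope island, so *every violinist* can raise into the matrix clause.
Since no island is crossed, the inverse ordering is licensed alongside surface scope.
So *every violinist* > *three philosophers* is among the available readings.

Yes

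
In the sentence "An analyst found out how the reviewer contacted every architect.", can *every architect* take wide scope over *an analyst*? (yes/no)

*every architect* occurs within the embedded question *how the reviewer contacted every architect*.
The wh-island constraint blocks QR out of an embedded interrogative.
So *every architect* cannot raise to a position above *an analyst*.
(Only the surface reading survives: one fixed analyst with respect to all the relevant architects.)

No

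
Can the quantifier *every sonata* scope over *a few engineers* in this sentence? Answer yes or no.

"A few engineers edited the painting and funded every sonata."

No

Structurally, *every sonata* is inside one conjunct of the coordinate structure (*funded every sonata*).
The Coordinate Structure Constraint blocks movement (including QR) out of a single conjunct.
*every sonata* > *a few engineers* would require crossing that boundary, which is illicit.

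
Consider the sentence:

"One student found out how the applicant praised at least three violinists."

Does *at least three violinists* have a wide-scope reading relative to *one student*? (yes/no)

*at least three violinists* sits inside the embedded question *how the applicant praised at least three violinists*.
Embedded questions are wh-islands: a quantifier inside an indirect question cannot QR into the matrix clause.
*at least three violinists* is confined to the island and cannot take scope over *one student*.

No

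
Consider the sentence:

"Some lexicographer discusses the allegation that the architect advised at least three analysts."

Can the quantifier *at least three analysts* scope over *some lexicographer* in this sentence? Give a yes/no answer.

*at least three analysts* sits inside the complex NP *the allegation that the architect advised at least three analysts*.
The complex NP is opaque for QR — the quantifier is frozen inside the noun's complement.
There is no licit LF on which *at least three analysts* c-commands *some lexicographer*.

No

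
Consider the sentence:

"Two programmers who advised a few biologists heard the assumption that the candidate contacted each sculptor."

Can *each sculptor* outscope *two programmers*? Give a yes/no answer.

No

*each sculptor* occurs within the complex NP *the assumption that the candidate contacted each sculptor*.
The complex NP is opaque for QR — the quantifier is frozen inside the noun's complement.
So *each sculptor* cannot raise high enough to outscope *two programmers*; only the surface ordering *two programmers* > *each sculptor* is available.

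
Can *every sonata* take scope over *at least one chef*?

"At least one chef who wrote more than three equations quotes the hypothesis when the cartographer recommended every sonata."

The DP *every sonata* is contained in the adjunct clause *when the cartographer recommended every sonata*.
Adverbial clauses are not L-marked, so they are barriers for QR — the quantifier cannot escape the adjunct.
The inverse ordering *every sonata* > *at least one chef* is therefore underivable.

No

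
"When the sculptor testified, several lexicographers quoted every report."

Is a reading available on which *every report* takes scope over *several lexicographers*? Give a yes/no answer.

Although there is an adjunct clause, *every report* is in the main clause, not inside the adjunct.
With no island boundary between them, the object can take inverse scope over the subject via ordinary QR within the clause.

Yes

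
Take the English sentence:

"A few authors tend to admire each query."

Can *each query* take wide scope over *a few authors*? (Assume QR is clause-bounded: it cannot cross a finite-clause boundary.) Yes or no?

Yes

*each query* is the object of the infinitival complement of a raising predicate; raising infinitives are transparent for QR, so the two DPs are in effect clausemates.
Clause-internal QR can adjoin the lower DP above the subject, yielding the inverse reading.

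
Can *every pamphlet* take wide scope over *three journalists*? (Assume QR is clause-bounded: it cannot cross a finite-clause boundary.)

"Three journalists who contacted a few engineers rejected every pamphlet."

Yes

The relative clause *who contacted a few engineers* modifies *three journalists*, but *every pamphlet* is not inside that relative clause — it is an argument of the matrix verb.
Since no island is crossed, the inverse ordering is licensed alongside surface scope.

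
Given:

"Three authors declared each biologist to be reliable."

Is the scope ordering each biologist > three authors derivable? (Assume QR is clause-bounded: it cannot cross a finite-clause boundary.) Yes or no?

Yes

This is an ECM construction: *each biologist* is the infinitival subject, Case-marked by the matrix verb, and the infinitive is transparent for QR.
QR within a single clause is free, so the lower quantifier may take scope over the higher one.
Both orderings are possible: *three authors* > *each biologist* and *each biologist* > *three authors*.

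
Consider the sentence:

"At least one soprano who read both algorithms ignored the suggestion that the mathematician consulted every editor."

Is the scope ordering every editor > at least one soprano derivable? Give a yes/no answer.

*every editor* is embedded in the complex NP *the suggestion that the mathematician consulted every editor*.
Since the clause is the complement of a nominal head, the CNPC blocks scope extraction.
So *every editor* cannot raise to a position above *at least one soprano*.

No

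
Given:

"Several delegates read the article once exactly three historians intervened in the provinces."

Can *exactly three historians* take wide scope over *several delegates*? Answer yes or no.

No

Structurally, *exactly three historians* is inside the adjunct clause *once exactly three historians intervened in the provinces*.
Since the clause is an adjunct (not a complement), the Adjunct Condition blocks QR across its edge.
So *exactly three historians* cannot raise to a position above *several delegates*.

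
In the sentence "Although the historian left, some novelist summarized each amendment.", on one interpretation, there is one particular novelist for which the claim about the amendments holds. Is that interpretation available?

Yes

This is the *some novelist* > *each amendment* reading.
That is the surface-scope ordering, which is always one of the available readings — island constraints only ever restrict inverse scope.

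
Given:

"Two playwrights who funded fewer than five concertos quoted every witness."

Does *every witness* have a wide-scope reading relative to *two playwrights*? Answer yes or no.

The RC *who funded fewer than five concertos* is an island, but *every witness* is not inside it — it is the matrix object, a clausemate of *two playwrights*.
Ordinary QR to a clause-peripheral position gives the wide-scope LF for the lower DP.
The sentence is scopally ambiguous between *two playwrights* > *every witness* and *every witness* > *two playwrights*.

Yes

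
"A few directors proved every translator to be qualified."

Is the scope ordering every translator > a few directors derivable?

Yes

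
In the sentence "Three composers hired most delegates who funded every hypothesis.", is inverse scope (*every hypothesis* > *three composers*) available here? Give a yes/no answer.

*every hypothesis* occurs within the relative clause *who funded every hypothesis* modifying *most delegates*.
The relative clause forms an island for QR, so the quantifier is confined to the head noun's restrictor.
There is no licit LF on which *every hypothesis* c-commands *three composers*.

No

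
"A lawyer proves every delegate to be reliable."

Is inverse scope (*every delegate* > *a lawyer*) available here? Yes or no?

Yes

The ECM infinitive is scope-transparent — *every delegate* is free to raise above *a lawyer*.
Ordinary QR to a clause-peripheral position gives the wide-scope LF for the lower DP.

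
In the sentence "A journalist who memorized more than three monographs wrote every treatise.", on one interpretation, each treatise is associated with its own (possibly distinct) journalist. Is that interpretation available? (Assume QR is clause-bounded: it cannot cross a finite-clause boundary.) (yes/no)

Yes

That reading corresponds to *every treatise* > *a journalist*.
The RC *who memorized more than three monographs* is an island, but *every treatise* is not inside it — it is the matrix object, a clausemate of *a journalist*.
Clause-internal QR can adjoin the lower DP above the subject, yielding the inverse reading.
So *every treatise* > *a journalist* is among the available readings.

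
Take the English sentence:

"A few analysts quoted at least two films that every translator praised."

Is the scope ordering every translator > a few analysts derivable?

No

The DP *every translator* is contained in the relative clause *that every translator praised* modifying *at least two films*.
QR out of a relative clause is ruled out by the relative-clause island constraint.
So *every translator* cannot raise to a position above *a few analysts*.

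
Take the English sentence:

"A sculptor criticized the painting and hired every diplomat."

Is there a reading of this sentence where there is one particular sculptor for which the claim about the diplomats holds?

The paraphrase describes the scope ordering *a sculptor* > *every diplomat*.
Surface scope (*a sculptor* > *every diplomat*) is always derivable; islands only block QR, not in-situ interpretation.

Yes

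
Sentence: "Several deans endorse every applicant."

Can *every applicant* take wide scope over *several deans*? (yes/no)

Yes

*several deans* and *every applicant* are co-arguments of the matrix verb, with nothing but a clause-internal boundary between them.
QR within a single clause is free, so the lower quantifier may take scope over the higher one.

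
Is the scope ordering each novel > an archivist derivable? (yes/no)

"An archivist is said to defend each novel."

*each novel* is the object of the infinitival complement of a raising predicate; raising infinitives are transparent for QR, so the two DPs are in effect clausemates.
Ordinary QR to a clause-peripheral position gives the wide-scope LF for the lower DP.

Yes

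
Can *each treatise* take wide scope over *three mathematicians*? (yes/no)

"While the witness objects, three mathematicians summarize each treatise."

Yes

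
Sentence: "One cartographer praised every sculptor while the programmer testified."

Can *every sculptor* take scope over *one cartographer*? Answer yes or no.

Yes

Neither queried DP is inside the adjunct, so the adjunct-island constraint does not apply.
Nothing blocks QR of the lower DP to a position above the higher one, so inverse scope is available.
The sentence is scopally ambiguous between *one cartographer* > *every sculptor* and *every sculptor* > *one cartographer*.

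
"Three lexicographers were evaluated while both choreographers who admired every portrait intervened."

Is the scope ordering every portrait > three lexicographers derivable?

No

The target quantifier *every portrait* is part of the relative clause *who admired every portrait*, which is itself inside the adjunct *while both choreographers who admired every portrait intervened*.
Even if one barrier were somehow void, the other would still block QR.
Hence only narrow scope for *every portrait* (under *three lexicographers*) survives.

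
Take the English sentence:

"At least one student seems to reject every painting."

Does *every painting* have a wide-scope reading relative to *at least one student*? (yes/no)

Yes

*every painting* is the object of the infinitival complement of a raising predicate; raising infinitives are transparent for QR, so the two DPs are in effect clausemates.
Clause-internal QR can adjoin the lower DP above the subject, yielding the inverse reading.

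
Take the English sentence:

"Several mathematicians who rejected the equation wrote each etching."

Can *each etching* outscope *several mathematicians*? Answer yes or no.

Yes

The RC *who rejected the equation* is an island, but *each etching* is not inside it — it is the matrix object, a clausemate of *several mathematicians*.
No island intervenes, so both surface and inverse scope are derivable.
The sentence is scopally ambiguous between *several mathematicians* > *each etching* and *each etching* > *several mathematicians*.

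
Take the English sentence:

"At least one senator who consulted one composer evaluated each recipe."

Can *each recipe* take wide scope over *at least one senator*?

Yes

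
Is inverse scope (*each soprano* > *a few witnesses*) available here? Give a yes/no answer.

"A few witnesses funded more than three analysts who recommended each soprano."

*each soprano* sits inside the relative clause *who recommended each soprano* modifying *more than three analysts*.
Relative clauses are scope islands: a quantifier cannot QR out of a relative clause to take scope in the matrix clause.
Hence only narrow scope for *each soprano* (under *a few witnesses*) survives.

No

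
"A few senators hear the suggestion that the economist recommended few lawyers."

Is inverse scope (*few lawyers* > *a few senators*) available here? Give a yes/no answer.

No

Structurally, *few lawyers* is inside the complex NP *the suggestion that the economist recommended few lawyers*.
The Complex NP Constraint bars QR out of the complement clause of a noun.
The inverse ordering *few lawyers* > *a few senators* is therefore underivable.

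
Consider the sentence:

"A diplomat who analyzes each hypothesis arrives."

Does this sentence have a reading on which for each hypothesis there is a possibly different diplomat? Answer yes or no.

That reading corresponds to *each hypothesis* > *a diplomat*.
The DP *each hypothesis* is contained in the relative clause *who analyzes each hypothesis*.
A relative clause is a scope island — quantifier raising cannot cross its boundary.
So the wide-scope reading for *each hypothesis* is blocked.

No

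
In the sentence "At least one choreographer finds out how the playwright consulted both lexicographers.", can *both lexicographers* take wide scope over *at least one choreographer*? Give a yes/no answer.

The target quantifier *both lexicographers* is part of the embedded question *how the playwright consulted both lexicographers*.
The wh-island constraint blocks QR out of an embedded interrogative.
*both lexicographers* > *at least one choreographer* would require crossing that boundary, which is illicit.

No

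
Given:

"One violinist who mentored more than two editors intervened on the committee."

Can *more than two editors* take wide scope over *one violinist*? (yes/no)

Structurally, *more than two editors* is inside the relative clause *who mentored more than two editors*.
Relative clauses are scope islands: a quantifier cannot QR out of a relative clause to take scope in the matrix clause.
The inverse ordering *more than two editors* > *one violinist* is therefore underivable.

No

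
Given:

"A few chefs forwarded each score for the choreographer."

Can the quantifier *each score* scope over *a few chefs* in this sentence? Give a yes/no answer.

Yes

*each score* and *a few chefs* are in the same minimal clause.
Ordinary QR to a clause-peripheral position gives the wide-scope LF for the lower DP.
So *each score* > *a few chefs* is among the available readings.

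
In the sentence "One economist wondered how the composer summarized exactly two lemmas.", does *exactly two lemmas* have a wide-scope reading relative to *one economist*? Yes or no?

*exactly two lemmas* sits inside the embedded question *how the composer summarized exactly two lemmas*.
Embedded questions are wh-islands: a quantifier inside an indirect question cannot QR into the matrix clause.
So the wide-scope reading for *exactly two lemmas* is blocked.

No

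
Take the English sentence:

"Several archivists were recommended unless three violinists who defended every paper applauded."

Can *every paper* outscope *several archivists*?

The DP *every paper* is contained in the relative clause *who defended every paper*, which is itself inside the adjunct *unless three violinists who defended every paper applauded*.
The quantifier would have to escape first the RC and then the adjunct — two independent island violations.
So the wide-scope reading for *every paper* is blocked.

No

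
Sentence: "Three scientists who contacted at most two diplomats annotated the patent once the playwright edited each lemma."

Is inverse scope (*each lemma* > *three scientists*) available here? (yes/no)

No

*each lemma* occurs within the adjunct clause *once the playwright edited each lemma*.
Adverbial clauses are not L-marked, so they are barriers for QR — the quantifier cannot escape the adjunct.
So *each lemma* cannot raise to a position above *three scientists*.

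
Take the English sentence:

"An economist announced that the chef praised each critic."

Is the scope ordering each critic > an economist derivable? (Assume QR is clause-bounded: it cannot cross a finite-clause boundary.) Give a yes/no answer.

No

The target quantifier *each critic* is part of the finite complement clause *that the chef praised each critic*.
With QR restricted to its own tensed clause, the embedded quantifier cannot reach a matrix scope position.
*each critic* is confined to the island and cannot take scope over *an economist*.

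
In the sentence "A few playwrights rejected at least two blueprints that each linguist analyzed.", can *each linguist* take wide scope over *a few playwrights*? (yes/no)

*each linguist* is embedded in the relative clause *that each linguist analyzed* modifying *at least two blueprints*.
The relative clause forms an island for QR, so the quantifier is confined to the head noun's restrictor.
Hence only narrow scope for *each linguist* (under *a few playwrights*) survives.

No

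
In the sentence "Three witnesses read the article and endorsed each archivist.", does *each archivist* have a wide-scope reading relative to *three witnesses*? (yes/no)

No

The target quantifier *each archivist* is part of one conjunct of the coordinate structure (*endorsed each archivist*).
Coordinate structures are islands for non-across-the-board movement, QR included.
So the wide-scope reading for *each archivist* is blocked.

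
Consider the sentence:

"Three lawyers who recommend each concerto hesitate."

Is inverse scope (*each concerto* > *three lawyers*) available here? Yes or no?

No

*each concerto* occurs within the relative clause *who recommend each concerto*.
Relative clauses block scope extraction: QR cannot target a position outside the modified NP.
Hence only narrow scope for *each concerto* (under *three lawyers*) survives.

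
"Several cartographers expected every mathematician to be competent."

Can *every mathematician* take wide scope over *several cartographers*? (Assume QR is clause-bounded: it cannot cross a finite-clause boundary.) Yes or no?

Yes

*every mathematician* is an ECM subject; ECM complements are not islands, and the embedded quantifier may take matrix scope.
Since no island is crossed, the inverse ordering is licensed alongside surface scope.
Both orderings are possible: *several cartographers* > *every mathematician* and *every mathematician* > *several cartographers*.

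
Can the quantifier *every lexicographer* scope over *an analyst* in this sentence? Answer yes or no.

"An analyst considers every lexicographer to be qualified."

*every lexicographer* is an ECM subject; ECM complements are not islands, and the embedded quantifier may take matrix scope.
With no island boundary between them, the object can take inverse scope over the subject via ordinary QR within the clause.

Yes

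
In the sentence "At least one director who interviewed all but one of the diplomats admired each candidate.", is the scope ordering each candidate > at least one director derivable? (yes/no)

Yes

The RC *who interviewed all but one of the diplomats* is an island, but *each candidate* is not inside it — it is the matrix object, a clausemate of *at least one director*.
No island intervenes, so both surface and inverse scope are derivable.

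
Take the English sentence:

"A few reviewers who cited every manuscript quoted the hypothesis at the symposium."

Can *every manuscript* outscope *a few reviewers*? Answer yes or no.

Structurally, *every manuscript* is inside the relative clause *who cited every manuscript*.
QR out of a relative clause is ruled out by the relative-clause island constraint.
The inverse ordering *every manuscript* > *a few reviewers* is therefore underivable.

No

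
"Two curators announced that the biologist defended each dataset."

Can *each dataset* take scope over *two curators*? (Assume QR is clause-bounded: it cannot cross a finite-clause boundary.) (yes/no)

No

*each dataset* occurs within the finite complement clause *that the biologist defended each dataset*.
With QR restricted to its own tensed clause, the embedded quantifier cannot reach a matrix scope position.
*each dataset* is confined to the island and cannot take scope over *two curators*.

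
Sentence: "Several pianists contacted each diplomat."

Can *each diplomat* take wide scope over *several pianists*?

*each diplomat* and *several pianists* are in the same minimal clause.
No island intervenes, so both surface and inverse scope are derivable.

Yes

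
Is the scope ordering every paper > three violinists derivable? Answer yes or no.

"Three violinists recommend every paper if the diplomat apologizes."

*every paper* is a matrix argument; the adjunct is an island but the target quantifier is outside it.
Nothing blocks QR of the lower DP to a position above the higher one, so inverse scope is available.

Yes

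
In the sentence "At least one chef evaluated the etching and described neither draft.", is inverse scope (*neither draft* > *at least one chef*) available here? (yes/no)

No

*neither draft* sits inside one conjunct of the coordinate structure (*described neither draft*).
QR out of a conjunct would have to apply non-ATB, which the CSC forbids.
*neither draft* > *at least one chef* would require crossing that boundary, which is illicit.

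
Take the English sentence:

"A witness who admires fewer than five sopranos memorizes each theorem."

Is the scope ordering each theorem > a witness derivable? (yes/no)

Yes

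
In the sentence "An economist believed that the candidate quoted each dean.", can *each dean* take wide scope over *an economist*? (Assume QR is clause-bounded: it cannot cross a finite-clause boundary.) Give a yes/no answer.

The DP *each dean* is contained in the finite complement clause *that the candidate quoted each dean*.
With QR restricted to its own tensed clause, the embedded quantifier cannot reach a matrix scope position.
*each dean* > *an economist* would require crossing that boundary, which is illicit.

No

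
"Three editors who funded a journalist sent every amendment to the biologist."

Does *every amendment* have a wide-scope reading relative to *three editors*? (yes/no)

The relative clause *who funded a journalist* modifies *three editors*, but *every amendment* is not inside that relative clause — it is an argument of the matrix verb.
Ordinary QR to a clause-peripheral position gives the wide-scope LF for the lower DP.
The sentence is scopally ambiguous between *three editors* > *every amendment* and *every amendment* > *three editors*.

Yes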